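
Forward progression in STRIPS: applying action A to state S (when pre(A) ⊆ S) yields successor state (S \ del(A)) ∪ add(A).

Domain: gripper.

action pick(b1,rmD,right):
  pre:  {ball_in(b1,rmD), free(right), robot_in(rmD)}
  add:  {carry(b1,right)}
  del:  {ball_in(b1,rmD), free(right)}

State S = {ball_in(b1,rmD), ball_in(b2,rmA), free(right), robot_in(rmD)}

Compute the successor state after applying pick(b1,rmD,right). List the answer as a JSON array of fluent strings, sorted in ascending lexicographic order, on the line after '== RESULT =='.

Compute (S \ del) ∪ add:
  pre ⊆ S: {ball_in(b1,rmD), free(right), robot_in(rmD)} ⊆ S  — applicable
  S \ del = {ball_in(b2,rmA), robot_in(rmD)}
  ∪ add   = {ball_in(b2,rmA), carry(b1,right), robot_in(rmD)}

== RESULT ==
["ball_in(b2,rmA)", "carry(b1,right)", "robot_in(rmD)"]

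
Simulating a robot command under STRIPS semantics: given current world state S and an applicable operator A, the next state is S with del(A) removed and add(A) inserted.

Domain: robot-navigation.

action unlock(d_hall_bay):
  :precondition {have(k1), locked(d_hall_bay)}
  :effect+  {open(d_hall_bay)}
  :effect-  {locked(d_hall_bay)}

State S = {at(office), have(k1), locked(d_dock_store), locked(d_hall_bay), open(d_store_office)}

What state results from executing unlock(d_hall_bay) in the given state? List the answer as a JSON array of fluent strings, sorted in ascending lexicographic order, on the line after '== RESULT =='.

Compute (S \ del) ∪ add:
  pre ⊆ S: {have(k1), locked(d_hall_bay)} ⊆ S  — applicable
  S \ del = {at(office), have(k1), locked(d_dock_store), open(d_store_office)}
  ∪ add   = {at(office), have(k1), locked(d_dock_store), open(d_hall_bay), open(d_store_office)}

== RESULT ==
["at(office)", "have(k1)", "locked(d_dock_store)", "open(d_hall_bay)", "open(d_store_office)"]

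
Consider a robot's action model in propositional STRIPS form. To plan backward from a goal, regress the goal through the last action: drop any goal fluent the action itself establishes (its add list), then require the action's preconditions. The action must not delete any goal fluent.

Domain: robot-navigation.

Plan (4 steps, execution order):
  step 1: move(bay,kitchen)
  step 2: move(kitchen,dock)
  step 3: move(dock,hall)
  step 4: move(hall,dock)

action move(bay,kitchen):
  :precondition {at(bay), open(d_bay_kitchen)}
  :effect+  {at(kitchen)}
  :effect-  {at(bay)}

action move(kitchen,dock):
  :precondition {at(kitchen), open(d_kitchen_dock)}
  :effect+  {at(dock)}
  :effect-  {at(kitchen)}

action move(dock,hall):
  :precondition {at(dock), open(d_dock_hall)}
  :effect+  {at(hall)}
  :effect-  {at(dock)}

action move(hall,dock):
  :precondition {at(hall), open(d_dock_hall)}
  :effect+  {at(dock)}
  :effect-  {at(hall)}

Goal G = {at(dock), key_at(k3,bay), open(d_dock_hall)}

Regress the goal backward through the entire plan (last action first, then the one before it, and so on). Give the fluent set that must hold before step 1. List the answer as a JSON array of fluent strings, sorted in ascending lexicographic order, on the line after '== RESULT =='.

Work backward from the goal:
  through step 4 (move(hall,dock)): drop {at(dock)}, keep {key_at(k3,bay), open(d_dock_hall)}, require {at(hall), open(d_dock_hall)}
    → {at(hall), key_at(k3,bay), open(d_dock_hall)}
  through step 3 (move(dock,hall)): drop {at(hall)}, keep {key_at(k3,bay), open(d_dock_hall)}, require {at(dock), open(d_dock_hall)}
    → {at(dock), key_at(k3,bay), open(d_dock_hall)}
  through step 2 (move(kitchen,dock)): drop {at(dock)}, keep {key_at(k3,bay), open(d_dock_hall)}, require {at(kitchen), open(d_kitchen_dock)}
    → {at(kitchen), key_at(k3,bay), open(d_dock_hall), open(d_kitchen_dock)}
  through step 1 (move(bay,kitchen)): drop {at(kitchen)}, keep {key_at(k3,bay), open(d_dock_hall), open(d_kitchen_dock)}, require {at(bay), open(d_bay_kitchen)}
    → {at(bay), key_at(k3,bay), open(d_bay_kitchen), open(d_dock_hall), open(d_kitchen_dock)}

== RESULT ==
["at(bay)", "key_at(k3,bay)", "open(d_bay_kitchen)", "open(d_dock_hall)", "open(d_kitchen_dock)"]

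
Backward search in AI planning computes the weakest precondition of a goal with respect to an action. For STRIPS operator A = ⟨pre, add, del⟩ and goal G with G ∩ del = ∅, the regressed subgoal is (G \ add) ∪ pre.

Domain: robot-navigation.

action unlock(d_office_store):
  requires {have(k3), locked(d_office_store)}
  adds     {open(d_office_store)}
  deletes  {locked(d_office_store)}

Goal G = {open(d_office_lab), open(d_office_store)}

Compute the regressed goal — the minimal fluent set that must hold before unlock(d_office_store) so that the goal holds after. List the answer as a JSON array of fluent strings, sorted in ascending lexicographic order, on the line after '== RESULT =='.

Regress:
  G ∩ del = {}  (empty — regression defined)
  G \ add = {open(d_office_lab), open(d_office_store)} \ {open(d_office_store)} = {open(d_office_lab)}
  ∪ pre   = {open(d_office_lab)} ∪ {have(k3), locked(d_office_store)}
          = {have(k3), locked(d_office_store), open(d_office_lab)}

== RESULT ==
["have(k3)", "locked(d_office_store)", "open(d_office_lab)"]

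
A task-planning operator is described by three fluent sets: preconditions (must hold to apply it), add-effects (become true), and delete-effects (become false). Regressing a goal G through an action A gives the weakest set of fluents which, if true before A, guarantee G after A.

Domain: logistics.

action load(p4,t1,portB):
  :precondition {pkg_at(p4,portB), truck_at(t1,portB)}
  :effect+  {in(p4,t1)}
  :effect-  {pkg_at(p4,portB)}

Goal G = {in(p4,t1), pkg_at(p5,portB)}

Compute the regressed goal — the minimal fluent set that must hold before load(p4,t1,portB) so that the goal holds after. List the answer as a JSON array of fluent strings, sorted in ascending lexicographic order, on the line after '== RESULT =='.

Compute (G \ add) ∪ pre:
  G ∩ del = {}  (empty — regression defined)
  G \ add = {in(p4,t1), pkg_at(p5,portB)} \ {in(p4,t1)} = {pkg_at(p5,portB)}
  ∪ pre   = {pkg_at(p5,portB)} ∪ {pkg_at(p4,portB), truck_at(t1,portB)}
          = {pkg_at(p4,portB), pkg_at(p5,portB), truck_at(t1,portB)}

== RESULT ==
["pkg_at(p4,portB)", "pkg_at(p5,portB)", "truck_at(t1,portB)"]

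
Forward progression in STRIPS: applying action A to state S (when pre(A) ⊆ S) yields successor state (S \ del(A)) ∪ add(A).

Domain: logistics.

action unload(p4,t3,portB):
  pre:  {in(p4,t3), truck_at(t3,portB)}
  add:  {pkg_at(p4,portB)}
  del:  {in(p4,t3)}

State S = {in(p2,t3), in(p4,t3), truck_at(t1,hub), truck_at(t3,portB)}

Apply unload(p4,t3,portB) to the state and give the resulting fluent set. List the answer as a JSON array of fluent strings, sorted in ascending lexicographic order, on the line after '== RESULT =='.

Progress:
  pre ⊆ S: {in(p4,t3), truck_at(t3,portB)} ⊆ S  — applicable
  S \ del = {in(p2,t3), truck_at(t1,hub), truck_at(t3,portB)}
  ∪ add   = {in(p2,t3), pkg_at(p4,portB), truck_at(t1,hub), truck_at(t3,portB)}

== RESULT ==
["in(p2,t3)", "pkg_at(p4,portB)", "truck_at(t1,hub)", "truck_at(t3,portB)"]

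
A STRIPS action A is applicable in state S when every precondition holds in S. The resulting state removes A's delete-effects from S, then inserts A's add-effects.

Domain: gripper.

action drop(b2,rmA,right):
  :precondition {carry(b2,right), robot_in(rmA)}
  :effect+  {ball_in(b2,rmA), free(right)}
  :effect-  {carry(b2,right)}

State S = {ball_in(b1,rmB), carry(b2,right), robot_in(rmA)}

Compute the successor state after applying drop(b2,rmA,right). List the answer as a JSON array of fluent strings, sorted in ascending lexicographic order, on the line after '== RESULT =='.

Compute (S \ del) ∪ add:
  pre ⊆ S: {carry(b2,right), robot_in(rmA)} ⊆ S  — applicable
  S \ del = {ball_in(b1,rmB), robot_in(rmA)}
  ∪ add   = {ball_in(b1,rmB), ball_in(b2,rmA), free(right), robot_in(rmA)}

== RESULT ==
["ball_in(b1,rmB)", "ball_in(b2,rmA)", "free(right)", "robot_in(rmA)"]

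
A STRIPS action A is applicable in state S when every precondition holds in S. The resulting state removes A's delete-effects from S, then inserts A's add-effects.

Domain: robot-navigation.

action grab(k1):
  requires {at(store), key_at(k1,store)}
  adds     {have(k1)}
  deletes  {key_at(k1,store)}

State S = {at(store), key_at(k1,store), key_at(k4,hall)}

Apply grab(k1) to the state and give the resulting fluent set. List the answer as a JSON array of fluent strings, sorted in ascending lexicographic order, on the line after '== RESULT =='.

Compute (S \ del) ∪ add:
  pre ⊆ S: {at(store), key_at(k1,store)} ⊆ S  — applicable
  S \ del = {at(store), key_at(k4,hall)}
  ∪ add   = {at(store), have(k1), key_at(k4,hall)}

== RESULT ==
["at(store)", "have(k1)", "key_at(k4,hall)"]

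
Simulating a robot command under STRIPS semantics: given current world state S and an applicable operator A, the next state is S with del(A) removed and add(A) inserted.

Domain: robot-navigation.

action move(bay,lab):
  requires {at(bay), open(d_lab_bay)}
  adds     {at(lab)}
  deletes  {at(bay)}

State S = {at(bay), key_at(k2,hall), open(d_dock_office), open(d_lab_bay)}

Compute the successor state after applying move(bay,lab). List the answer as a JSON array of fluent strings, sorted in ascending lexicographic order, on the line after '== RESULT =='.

Compute (S \ del) ∪ add:
  pre ⊆ S: {at(bay), open(d_lab_bay)} ⊆ S  — applicable
  S \ del = {key_at(k2,hall), open(d_dock_office), open(d_lab_bay)}
  ∪ add   = {at(lab), key_at(k2,hall), open(d_dock_office), open(d_lab_bay)}

== RESULT ==
["at(lab)", "key_at(k2,hall)", "open(d_dock_office)", "open(d_lab_bay)"]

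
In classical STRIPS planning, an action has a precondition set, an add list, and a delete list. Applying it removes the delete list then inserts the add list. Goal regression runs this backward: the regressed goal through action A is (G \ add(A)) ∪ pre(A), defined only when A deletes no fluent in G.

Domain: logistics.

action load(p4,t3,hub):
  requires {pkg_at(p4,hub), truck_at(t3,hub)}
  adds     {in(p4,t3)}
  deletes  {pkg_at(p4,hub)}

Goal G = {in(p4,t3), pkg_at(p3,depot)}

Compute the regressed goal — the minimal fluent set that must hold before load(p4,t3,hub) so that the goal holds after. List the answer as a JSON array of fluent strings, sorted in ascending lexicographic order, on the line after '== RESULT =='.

Compute (G \ add) ∪ pre:
  G ∩ del = {}  (empty — regression defined)
  G \ add = {in(p4,t3), pkg_at(p3,depot)} \ {in(p4,t3)} = {pkg_at(p3,depot)}
  ∪ pre   = {pkg_at(p3,depot)} ∪ {pkg_at(p4,hub), truck_at(t3,hub)}
          = {pkg_at(p3,depot), pkg_at(p4,hub), truck_at(t3,hub)}

== RESULT ==
["pkg_at(p3,depot)", "pkg_at(p4,hub)", "truck_at(t3,hub)"]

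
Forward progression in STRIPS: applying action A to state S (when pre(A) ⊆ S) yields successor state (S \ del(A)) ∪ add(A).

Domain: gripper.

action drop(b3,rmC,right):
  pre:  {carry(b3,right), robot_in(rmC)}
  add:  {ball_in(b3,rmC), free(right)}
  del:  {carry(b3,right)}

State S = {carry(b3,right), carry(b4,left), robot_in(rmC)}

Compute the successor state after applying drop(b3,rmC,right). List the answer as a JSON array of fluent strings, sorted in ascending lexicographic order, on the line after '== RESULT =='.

Compute (S \ del) ∪ add:
  pre ⊆ S: {carry(b3,right), robot_in(rmC)} ⊆ S  — applicable
  S \ del = {carry(b4,left), robot_in(rmC)}
  ∪ add   = {ball_in(b3,rmC), carry(b4,left), free(right), robot_in(rmC)}

== RESULT ==
["ball_in(b3,rmC)", "carry(b4,left)", "free(right)", "robot_in(rmC)"]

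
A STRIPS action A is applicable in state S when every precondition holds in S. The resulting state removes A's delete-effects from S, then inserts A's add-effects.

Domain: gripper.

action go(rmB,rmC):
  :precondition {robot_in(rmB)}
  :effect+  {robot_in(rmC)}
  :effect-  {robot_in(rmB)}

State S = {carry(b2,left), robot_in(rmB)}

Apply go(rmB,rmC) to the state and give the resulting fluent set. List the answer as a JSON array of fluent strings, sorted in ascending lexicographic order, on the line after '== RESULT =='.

Progress:
  pre ⊆ S: {robot_in(rmB)} ⊆ S  — applicable
  S \ del = {carry(b2,left)}
  ∪ add   = {carry(b2,left), robot_in(rmC)}

== RESULT ==
["carry(b2,left)", "robot_in(rmC)"]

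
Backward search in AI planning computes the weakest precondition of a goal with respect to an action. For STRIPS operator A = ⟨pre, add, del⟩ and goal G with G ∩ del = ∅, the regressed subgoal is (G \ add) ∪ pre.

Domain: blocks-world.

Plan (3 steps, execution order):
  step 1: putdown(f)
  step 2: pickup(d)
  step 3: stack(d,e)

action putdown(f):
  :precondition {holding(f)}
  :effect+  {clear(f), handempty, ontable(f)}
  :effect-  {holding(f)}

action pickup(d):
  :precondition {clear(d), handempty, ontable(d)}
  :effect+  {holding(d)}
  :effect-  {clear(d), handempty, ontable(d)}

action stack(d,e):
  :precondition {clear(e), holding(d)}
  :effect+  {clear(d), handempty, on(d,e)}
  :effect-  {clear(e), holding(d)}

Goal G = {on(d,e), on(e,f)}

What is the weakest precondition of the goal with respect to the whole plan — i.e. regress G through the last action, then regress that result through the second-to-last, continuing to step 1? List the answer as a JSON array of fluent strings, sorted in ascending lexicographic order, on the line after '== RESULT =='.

Work backward from the goal:
  through step 3 (stack(d,e)): drop {on(d,e)}, keep {on(e,f)}, require {clear(e), holding(d)}
    → {clear(e), holding(d), on(e,f)}
  through step 2 (pickup(d)): drop {holding(d)}, keep {clear(e), on(e,f)}, require {clear(d), handempty, ontable(d)}
    → {clear(d), clear(e), handempty, on(e,f), ontable(d)}
  through step 1 (putdown(f)): drop {handempty}, keep {clear(d), clear(e), on(e,f), ontable(d)}, require {holding(f)}
    → {clear(d), clear(e), holding(f), on(e,f), ontable(d)}

== RESULT ==
["clear(d)", "clear(e)", "holding(f)", "on(e,f)", "ontable(d)"]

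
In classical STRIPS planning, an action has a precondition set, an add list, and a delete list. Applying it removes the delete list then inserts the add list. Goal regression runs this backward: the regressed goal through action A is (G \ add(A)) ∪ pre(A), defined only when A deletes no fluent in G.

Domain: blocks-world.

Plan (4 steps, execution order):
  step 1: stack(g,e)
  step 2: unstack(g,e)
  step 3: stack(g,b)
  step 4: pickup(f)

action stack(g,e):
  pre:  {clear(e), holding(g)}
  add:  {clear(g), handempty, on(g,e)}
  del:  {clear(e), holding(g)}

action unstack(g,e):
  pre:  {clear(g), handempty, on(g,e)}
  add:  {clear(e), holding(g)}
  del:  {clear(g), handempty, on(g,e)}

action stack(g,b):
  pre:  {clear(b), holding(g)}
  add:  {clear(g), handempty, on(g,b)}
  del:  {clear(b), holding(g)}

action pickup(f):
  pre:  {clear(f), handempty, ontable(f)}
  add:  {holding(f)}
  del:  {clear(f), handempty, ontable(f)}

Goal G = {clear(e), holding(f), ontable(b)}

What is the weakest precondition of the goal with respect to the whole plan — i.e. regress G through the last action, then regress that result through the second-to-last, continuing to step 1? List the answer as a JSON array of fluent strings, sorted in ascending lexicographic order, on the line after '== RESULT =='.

Work backward from the goal:
  through step 4 (pickup(f)): drop {holding(f)}, keep {clear(e), ontable(b)}, require {clear(f), handempty, ontable(f)}
    → {clear(e), clear(f), handempty, ontable(b), ontable(f)}
  through step 3 (stack(g,b)): drop {handempty}, keep {clear(e), clear(f), ontable(b), ontable(f)}, require {clear(b), holding(g)}
    → {clear(b), clear(e), clear(f), holding(g), ontable(b), ontable(f)}
  through step 2 (unstack(g,e)): drop {clear(e), holding(g)}, keep {clear(b), clear(f), ontable(b), ontable(f)}, require {clear(g), handempty, on(g,e)}
    → {clear(b), clear(f), clear(g), handempty, on(g,e), ontable(b), ontable(f)}
  through step 1 (stack(g,e)): drop {clear(g), handempty, on(g,e)}, keep {clear(b), clear(f), ontable(b), ontable(f)}, require {clear(e), holding(g)}
    → {clear(b), clear(e), clear(f), holding(g), ontable(b), ontable(f)}

== RESULT ==
["clear(b)", "clear(e)", "clear(f)", "holding(g)", "ontable(b)", "ontable(f)"]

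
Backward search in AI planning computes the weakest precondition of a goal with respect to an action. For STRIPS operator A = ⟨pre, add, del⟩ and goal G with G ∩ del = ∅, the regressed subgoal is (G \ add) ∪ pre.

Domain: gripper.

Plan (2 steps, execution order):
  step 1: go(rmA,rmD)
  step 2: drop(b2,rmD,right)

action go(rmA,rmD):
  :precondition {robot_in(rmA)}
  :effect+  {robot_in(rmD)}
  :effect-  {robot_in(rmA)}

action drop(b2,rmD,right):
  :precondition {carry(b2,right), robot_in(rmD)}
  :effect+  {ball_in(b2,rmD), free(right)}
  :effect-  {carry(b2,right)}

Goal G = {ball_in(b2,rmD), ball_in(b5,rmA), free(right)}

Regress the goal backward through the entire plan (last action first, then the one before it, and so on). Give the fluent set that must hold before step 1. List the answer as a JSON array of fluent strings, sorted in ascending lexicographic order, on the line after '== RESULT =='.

Regress step by step:
  through step 2 (drop(b2,rmD,right)): drop {ball_in(b2,rmD), free(right)}, keep {ball_in(b5,rmA)}, require {carry(b2,right), robot_in(rmD)}
    → {ball_in(b5,rmA), carry(b2,right), robot_in(rmD)}
  through step 1 (go(rmA,rmD)): drop {robot_in(rmD)}, keep {ball_in(b5,rmA), carry(b2,right)}, require {robot_in(rmA)}
    → {ball_in(b5,rmA), carry(b2,right), robot_in(rmA)}

== RESULT ==
["ball_in(b5,rmA)", "carry(b2,right)", "robot_in(rmA)"]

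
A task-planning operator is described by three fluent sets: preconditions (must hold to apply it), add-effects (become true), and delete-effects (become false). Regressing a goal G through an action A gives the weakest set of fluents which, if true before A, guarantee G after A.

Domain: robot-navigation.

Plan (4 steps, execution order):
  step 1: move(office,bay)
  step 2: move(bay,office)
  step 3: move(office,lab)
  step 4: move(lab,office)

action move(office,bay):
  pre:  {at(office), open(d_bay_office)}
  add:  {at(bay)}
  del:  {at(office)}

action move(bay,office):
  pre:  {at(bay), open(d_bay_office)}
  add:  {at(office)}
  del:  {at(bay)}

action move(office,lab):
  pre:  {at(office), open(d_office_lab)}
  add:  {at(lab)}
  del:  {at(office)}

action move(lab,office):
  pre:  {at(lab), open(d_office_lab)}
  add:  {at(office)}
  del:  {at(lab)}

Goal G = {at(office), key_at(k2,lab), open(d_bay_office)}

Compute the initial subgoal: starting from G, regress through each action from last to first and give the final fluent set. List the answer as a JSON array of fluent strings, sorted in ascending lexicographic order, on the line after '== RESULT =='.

Regress step by step:
  through step 4 (move(lab,office)): drop {at(office)}, keep {key_at(k2,lab), open(d_bay_office)}, require {at(lab), open(d_office_lab)}
    → {at(lab), key_at(k2,lab), open(d_bay_office), open(d_office_lab)}
  through step 3 (move(office,lab)): drop {at(lab)}, keep {key_at(k2,lab), open(d_bay_office), open(d_office_lab)}, require {at(office), open(d_office_lab)}
    → {at(office), key_at(k2,lab), open(d_bay_office), open(d_office_lab)}
  through step 2 (move(bay,office)): drop {at(office)}, keep {key_at(k2,lab), open(d_bay_office), open(d_office_lab)}, require {at(bay), open(d_bay_office)}
    → {at(bay), key_at(k2,lab), open(d_bay_office), open(d_office_lab)}
  through step 1 (move(office,bay)): drop {at(bay)}, keep {key_at(k2,lab), open(d_bay_office), open(d_office_lab)}, require {at(office), open(d_bay_office)}
    → {at(office), key_at(k2,lab), open(d_bay_office), open(d_office_lab)}

== RESULT ==
["at(office)", "key_at(k2,lab)", "open(d_bay_office)", "open(d_office_lab)"]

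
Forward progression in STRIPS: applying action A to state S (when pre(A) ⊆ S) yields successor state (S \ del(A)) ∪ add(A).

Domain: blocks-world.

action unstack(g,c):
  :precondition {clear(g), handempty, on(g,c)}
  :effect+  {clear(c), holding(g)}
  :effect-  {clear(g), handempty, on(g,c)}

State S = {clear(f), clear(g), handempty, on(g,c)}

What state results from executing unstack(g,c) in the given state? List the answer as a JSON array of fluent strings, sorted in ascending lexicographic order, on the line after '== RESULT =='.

Compute (S \ del) ∪ add:
  pre ⊆ S: {clear(g), handempty, on(g,c)} ⊆ S  — applicable
  S \ del = {clear(f)}
  ∪ add   = {clear(c), clear(f), holding(g)}

== RESULT ==
["clear(c)", "clear(f)", "holding(g)"]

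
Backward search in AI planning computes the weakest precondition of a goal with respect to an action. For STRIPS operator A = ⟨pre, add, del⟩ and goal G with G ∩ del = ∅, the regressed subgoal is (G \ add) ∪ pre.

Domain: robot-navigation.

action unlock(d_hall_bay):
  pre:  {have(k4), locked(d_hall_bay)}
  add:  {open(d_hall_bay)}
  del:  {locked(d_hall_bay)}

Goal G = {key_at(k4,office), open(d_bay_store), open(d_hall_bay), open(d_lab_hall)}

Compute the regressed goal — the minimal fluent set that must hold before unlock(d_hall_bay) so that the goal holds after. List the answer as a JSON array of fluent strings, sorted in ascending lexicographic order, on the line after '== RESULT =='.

Compute (G \ add) ∪ pre:
  G ∩ del = {}  (empty — regression defined)
  G \ add = {key_at(k4,office), open(d_bay_store), open(d_hall_bay), open(d_lab_hall)} \ {open(d_hall_bay)} = {key_at(k4,office), open(d_bay_store), open(d_lab_hall)}
  ∪ pre   = {key_at(k4,office), open(d_bay_store), open(d_lab_hall)} ∪ {have(k4), locked(d_hall_bay)}
          = {have(k4), key_at(k4,office), locked(d_hall_bay), open(d_bay_store), open(d_lab_hall)}

== RESULT ==
["have(k4)", "key_at(k4,office)", "locked(d_hall_bay)", "open(d_bay_store)", "open(d_lab_hall)"]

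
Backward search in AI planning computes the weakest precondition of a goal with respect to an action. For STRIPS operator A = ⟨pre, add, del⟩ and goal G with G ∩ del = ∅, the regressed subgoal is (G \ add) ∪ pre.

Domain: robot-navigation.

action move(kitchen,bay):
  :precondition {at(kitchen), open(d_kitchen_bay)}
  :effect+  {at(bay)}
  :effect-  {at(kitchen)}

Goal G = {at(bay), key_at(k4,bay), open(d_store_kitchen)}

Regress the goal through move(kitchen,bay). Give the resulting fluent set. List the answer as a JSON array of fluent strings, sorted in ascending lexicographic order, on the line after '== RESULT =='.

Compute (G \ add) ∪ pre:
  G ∩ del = {}  (empty — regression defined)
  G \ add = {at(bay), key_at(k4,bay), open(d_store_kitchen)} \ {at(bay)} = {key_at(k4,bay), open(d_store_kitchen)}
  ∪ pre   = {key_at(k4,bay), open(d_store_kitchen)} ∪ {at(kitchen), open(d_kitchen_bay)}
          = {at(kitchen), key_at(k4,bay), open(d_kitchen_bay), open(d_store_kitchen)}

== RESULT ==
["at(kitchen)", "key_at(k4,bay)", "open(d_kitchen_bay)", "open(d_store_kitchen)"]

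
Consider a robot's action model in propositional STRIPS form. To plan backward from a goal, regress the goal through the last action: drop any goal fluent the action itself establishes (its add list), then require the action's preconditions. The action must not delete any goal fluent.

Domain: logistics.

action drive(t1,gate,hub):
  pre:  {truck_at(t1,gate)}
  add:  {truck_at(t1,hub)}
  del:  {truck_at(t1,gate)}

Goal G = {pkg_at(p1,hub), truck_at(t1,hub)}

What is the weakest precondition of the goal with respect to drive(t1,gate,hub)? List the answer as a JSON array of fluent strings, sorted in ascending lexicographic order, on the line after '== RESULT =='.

Compute (G \ add) ∪ pre:
  G ∩ del = {}  (empty — regression defined)
  G \ add = {pkg_at(p1,hub), truck_at(t1,hub)} \ {truck_at(t1,hub)} = {pkg_at(p1,hub)}
  ∪ pre   = {pkg_at(p1,hub)} ∪ {truck_at(t1,gate)}
          = {pkg_at(p1,hub), truck_at(t1,gate)}

== RESULT ==
["pkg_at(p1,hub)", "truck_at(t1,gate)"]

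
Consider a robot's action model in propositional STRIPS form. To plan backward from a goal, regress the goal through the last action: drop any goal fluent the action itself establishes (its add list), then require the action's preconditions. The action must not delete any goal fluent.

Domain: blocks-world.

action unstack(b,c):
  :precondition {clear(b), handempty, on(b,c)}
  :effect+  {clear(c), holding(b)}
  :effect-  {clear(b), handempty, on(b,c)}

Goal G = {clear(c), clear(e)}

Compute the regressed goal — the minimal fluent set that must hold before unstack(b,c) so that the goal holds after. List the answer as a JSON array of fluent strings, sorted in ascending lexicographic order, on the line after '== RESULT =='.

Compute (G \ add) ∪ pre:
  G ∩ del = {}  (empty — regression defined)
  G \ add = {clear(c), clear(e)} \ {clear(c), holding(b)} = {clear(e)}
  ∪ pre   = {clear(e)} ∪ {clear(b), handempty, on(b,c)}
          = {clear(b), clear(e), handempty, on(b,c)}

== RESULT ==
["clear(b)", "clear(e)", "handempty", "on(b,c)"]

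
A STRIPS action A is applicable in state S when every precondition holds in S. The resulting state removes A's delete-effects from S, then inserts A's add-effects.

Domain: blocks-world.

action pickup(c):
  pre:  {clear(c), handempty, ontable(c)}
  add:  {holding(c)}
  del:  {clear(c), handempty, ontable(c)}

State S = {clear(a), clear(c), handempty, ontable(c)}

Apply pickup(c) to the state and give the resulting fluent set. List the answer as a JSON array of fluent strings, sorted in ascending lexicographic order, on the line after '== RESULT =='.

Progress:
  pre ⊆ S: {clear(c), handempty, ontable(c)} ⊆ S  — applicable
  S \ del = {clear(a)}
  ∪ add   = {clear(a), holding(c)}

== RESULT ==
["clear(a)", "holding(c)"]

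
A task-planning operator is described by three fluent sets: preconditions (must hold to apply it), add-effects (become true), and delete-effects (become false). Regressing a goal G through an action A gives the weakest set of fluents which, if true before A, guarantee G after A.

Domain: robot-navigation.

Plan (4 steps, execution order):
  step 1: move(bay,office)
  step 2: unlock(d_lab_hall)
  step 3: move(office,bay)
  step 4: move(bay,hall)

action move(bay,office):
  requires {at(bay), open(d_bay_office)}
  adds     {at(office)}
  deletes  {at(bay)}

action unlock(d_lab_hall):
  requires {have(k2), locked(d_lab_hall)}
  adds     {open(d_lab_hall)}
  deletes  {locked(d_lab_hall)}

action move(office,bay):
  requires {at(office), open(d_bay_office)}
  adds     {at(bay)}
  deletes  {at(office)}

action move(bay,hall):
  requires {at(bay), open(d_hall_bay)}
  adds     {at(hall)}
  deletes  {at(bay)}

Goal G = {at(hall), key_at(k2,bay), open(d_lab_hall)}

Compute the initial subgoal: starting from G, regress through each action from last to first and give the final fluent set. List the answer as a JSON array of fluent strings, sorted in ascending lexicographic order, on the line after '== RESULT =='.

Regress step by step:
  through step 4 (move(bay,hall)): drop {at(hall)}, keep {key_at(k2,bay), open(d_lab_hall)}, require {at(bay), open(d_hall_bay)}
    → {at(bay), key_at(k2,bay), open(d_hall_bay), open(d_lab_hall)}
  through step 3 (move(office,bay)): drop {at(bay)}, keep {key_at(k2,bay), open(d_hall_bay), open(d_lab_hall)}, require {at(office), open(d_bay_office)}
    → {at(office), key_at(k2,bay), open(d_bay_office), open(d_hall_bay), open(d_lab_hall)}
  through step 2 (unlock(d_lab_hall)): drop {open(d_lab_hall)}, keep {at(office), key_at(k2,bay), open(d_bay_office), open(d_hall_bay)}, require {have(k2), locked(d_lab_hall)}
    → {at(office), have(k2), key_at(k2,bay), locked(d_lab_hall), open(d_bay_office), open(d_hall_bay)}
  through step 1 (move(bay,office)): drop {at(office)}, keep {have(k2), key_at(k2,bay), locked(d_lab_hall), open(d_bay_office), open(d_hall_bay)}, require {at(bay), open(d_bay_office)}
    → {at(bay), have(k2), key_at(k2,bay), locked(d_lab_hall), open(d_bay_office), open(d_hall_bay)}

== RESULT ==
["at(bay)", "have(k2)", "key_at(k2,bay)", "locked(d_lab_hall)", "open(d_bay_office)", "open(d_hall_bay)"]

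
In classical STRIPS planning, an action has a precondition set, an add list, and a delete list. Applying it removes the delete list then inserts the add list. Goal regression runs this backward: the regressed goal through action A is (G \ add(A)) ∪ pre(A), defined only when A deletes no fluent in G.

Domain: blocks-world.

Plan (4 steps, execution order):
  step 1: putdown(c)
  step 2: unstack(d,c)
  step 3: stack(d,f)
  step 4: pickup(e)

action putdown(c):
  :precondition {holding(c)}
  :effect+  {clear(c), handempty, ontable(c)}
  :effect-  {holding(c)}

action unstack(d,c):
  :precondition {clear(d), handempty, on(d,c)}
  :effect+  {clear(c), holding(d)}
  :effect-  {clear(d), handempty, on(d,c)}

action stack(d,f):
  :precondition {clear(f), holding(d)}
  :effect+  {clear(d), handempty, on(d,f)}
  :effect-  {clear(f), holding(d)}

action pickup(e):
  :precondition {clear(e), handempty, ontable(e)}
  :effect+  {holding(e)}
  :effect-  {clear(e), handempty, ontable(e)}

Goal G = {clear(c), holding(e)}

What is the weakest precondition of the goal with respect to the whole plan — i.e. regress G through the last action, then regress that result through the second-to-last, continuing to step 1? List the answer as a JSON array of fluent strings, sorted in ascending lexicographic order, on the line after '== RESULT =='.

Regress step by step:
  through step 4 (pickup(e)): drop {holding(e)}, keep {clear(c)}, require {clear(e), handempty, ontable(e)}
    → {clear(c), clear(e), handempty, ontable(e)}
  through step 3 (stack(d,f)): drop {handempty}, keep {clear(c), clear(e), ontable(e)}, require {clear(f), holding(d)}
    → {clear(c), clear(e), clear(f), holding(d), ontable(e)}
  through step 2 (unstack(d,c)): drop {clear(c), holding(d)}, keep {clear(e), clear(f), ontable(e)}, require {clear(d), handempty, on(d,c)}
    → {clear(d), clear(e), clear(f), handempty, on(d,c), ontable(e)}
  through step 1 (putdown(c)): drop {handempty}, keep {clear(d), clear(e), clear(f), on(d,c), ontable(e)}, require {holding(c)}
    → {clear(d), clear(e), clear(f), holding(c), on(d,c), ontable(e)}

== RESULT ==
["clear(d)", "clear(e)", "clear(f)", "holding(c)", "on(d,c)", "ontable(e)"]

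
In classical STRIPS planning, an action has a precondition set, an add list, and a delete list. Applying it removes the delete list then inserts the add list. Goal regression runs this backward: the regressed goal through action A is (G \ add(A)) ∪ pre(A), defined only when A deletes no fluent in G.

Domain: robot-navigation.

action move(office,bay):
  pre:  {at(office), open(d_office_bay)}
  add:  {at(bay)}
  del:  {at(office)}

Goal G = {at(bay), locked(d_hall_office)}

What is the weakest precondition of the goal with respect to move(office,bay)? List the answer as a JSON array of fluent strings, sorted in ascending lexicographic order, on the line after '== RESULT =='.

Regress:
  G ∩ del = {}  (empty — regression defined)
  G \ add = {at(bay), locked(d_hall_office)} \ {at(bay)} = {locked(d_hall_office)}
  ∪ pre   = {locked(d_hall_office)} ∪ {at(office), open(d_office_bay)}
          = {at(office), locked(d_hall_office), open(d_office_bay)}

== RESULT ==
["at(office)", "locked(d_hall_office)", "open(d_office_bay)"]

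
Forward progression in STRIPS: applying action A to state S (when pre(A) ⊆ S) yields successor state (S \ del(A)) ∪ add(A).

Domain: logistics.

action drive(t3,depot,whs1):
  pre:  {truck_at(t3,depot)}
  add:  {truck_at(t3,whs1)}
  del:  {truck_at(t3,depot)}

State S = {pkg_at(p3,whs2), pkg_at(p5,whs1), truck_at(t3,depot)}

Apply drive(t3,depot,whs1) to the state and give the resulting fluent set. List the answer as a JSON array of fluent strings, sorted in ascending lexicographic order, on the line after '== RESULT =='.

Progress:
  pre ⊆ S: {truck_at(t3,depot)} ⊆ S  — applicable
  S \ del = {pkg_at(p3,whs2), pkg_at(p5,whs1)}
  ∪ add   = {pkg_at(p3,whs2), pkg_at(p5,whs1), truck_at(t3,whs1)}

== RESULT ==
["pkg_at(p3,whs2)", "pkg_at(p5,whs1)", "truck_at(t3,whs1)"]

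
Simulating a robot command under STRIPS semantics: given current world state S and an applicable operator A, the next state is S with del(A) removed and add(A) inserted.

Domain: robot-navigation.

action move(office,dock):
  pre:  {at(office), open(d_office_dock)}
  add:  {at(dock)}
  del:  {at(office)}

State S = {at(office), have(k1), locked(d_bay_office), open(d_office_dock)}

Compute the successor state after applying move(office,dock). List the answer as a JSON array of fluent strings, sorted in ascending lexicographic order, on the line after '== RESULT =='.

Compute (S \ del) ∪ add:
  pre ⊆ S: {at(office), open(d_office_dock)} ⊆ S  — applicable
  S \ del = {have(k1), locked(d_bay_office), open(d_office_dock)}
  ∪ add   = {at(dock), have(k1), locked(d_bay_office), open(d_office_dock)}

== RESULT ==
["at(dock)", "have(k1)", "locked(d_bay_office)", "open(d_office_dock)"]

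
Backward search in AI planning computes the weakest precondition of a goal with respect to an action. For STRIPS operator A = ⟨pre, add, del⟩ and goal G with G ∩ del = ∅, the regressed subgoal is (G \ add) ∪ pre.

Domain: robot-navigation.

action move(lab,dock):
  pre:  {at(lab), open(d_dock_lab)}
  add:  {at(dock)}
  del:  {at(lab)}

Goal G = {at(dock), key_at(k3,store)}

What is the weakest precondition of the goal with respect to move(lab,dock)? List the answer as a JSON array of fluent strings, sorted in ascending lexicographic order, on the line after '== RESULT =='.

Regress:
  G ∩ del = {}  (empty — regression defined)
  G \ add = {at(dock), key_at(k3,store)} \ {at(dock)} = {key_at(k3,store)}
  ∪ pre   = {key_at(k3,store)} ∪ {at(lab), open(d_dock_lab)}
          = {at(lab), key_at(k3,store), open(d_dock_lab)}

== RESULT ==
["at(lab)", "key_at(k3,store)", "open(d_dock_lab)"]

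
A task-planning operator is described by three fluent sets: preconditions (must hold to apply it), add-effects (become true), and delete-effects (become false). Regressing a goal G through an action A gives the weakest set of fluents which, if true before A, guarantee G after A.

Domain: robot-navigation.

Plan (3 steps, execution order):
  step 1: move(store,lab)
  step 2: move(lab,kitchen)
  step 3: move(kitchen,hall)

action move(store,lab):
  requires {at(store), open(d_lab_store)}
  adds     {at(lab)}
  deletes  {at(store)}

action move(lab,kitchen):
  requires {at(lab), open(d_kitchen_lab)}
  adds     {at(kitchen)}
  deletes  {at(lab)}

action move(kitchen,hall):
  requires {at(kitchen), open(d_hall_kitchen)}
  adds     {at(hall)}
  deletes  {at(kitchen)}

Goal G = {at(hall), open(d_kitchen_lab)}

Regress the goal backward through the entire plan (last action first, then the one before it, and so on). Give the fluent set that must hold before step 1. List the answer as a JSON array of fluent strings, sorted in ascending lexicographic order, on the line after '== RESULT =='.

Regress step by step:
  through step 3 (move(kitchen,hall)): drop {at(hall)}, keep {open(d_kitchen_lab)}, require {at(kitchen), open(d_hall_kitchen)}
    → {at(kitchen), open(d_hall_kitchen), open(d_kitchen_lab)}
  through step 2 (move(lab,kitchen)): drop {at(kitchen)}, keep {open(d_hall_kitchen), open(d_kitchen_lab)}, require {at(lab), open(d_kitchen_lab)}
    → {at(lab), open(d_hall_kitchen), open(d_kitchen_lab)}
  through step 1 (move(store,lab)): drop {at(lab)}, keep {open(d_hall_kitchen), open(d_kitchen_lab)}, require {at(store), open(d_lab_store)}
    → {at(store), open(d_hall_kitchen), open(d_kitchen_lab), open(d_lab_store)}

== RESULT ==
["at(store)", "open(d_hall_kitchen)", "open(d_kitchen_lab)", "open(d_lab_store)"]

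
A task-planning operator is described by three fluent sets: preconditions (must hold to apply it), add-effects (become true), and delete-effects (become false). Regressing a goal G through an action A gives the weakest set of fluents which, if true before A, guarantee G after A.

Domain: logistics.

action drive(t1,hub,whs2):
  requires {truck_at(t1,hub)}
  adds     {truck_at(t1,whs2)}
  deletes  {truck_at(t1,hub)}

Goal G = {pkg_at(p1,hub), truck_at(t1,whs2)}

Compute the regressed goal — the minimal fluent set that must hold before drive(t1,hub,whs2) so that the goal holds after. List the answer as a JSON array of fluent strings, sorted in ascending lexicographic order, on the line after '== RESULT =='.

Compute (G \ add) ∪ pre:
  G ∩ del = {}  (empty — regression defined)
  G \ add = {pkg_at(p1,hub), truck_at(t1,whs2)} \ {truck_at(t1,whs2)} = {pkg_at(p1,hub)}
  ∪ pre   = {pkg_at(p1,hub)} ∪ {truck_at(t1,hub)}
          = {pkg_at(p1,hub), truck_at(t1,hub)}

== RESULT ==
["pkg_at(p1,hub)", "truck_at(t1,hub)"]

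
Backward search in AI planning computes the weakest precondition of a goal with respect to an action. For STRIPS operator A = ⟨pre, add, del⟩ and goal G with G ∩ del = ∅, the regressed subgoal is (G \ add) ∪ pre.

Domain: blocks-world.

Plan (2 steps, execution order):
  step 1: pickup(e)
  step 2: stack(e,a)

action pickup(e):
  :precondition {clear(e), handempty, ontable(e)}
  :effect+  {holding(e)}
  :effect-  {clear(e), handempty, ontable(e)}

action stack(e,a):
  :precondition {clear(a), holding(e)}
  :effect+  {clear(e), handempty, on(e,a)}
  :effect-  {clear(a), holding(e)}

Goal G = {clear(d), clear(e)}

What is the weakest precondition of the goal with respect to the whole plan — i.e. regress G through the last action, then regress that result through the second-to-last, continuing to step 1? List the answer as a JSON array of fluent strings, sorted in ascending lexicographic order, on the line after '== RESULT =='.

Regress step by step:
  through step 2 (stack(e,a)): drop {clear(e)}, keep {clear(d)}, require {clear(a), holding(e)}
    → {clear(a), clear(d), holding(e)}
  through step 1 (pickup(e)): drop {holding(e)}, keep {clear(a), clear(d)}, require {clear(e), handempty, ontable(e)}
    → {clear(a), clear(d), clear(e), handempty, ontable(e)}

== RESULT ==
["clear(a)", "clear(d)", "clear(e)", "handempty", "ontable(e)"]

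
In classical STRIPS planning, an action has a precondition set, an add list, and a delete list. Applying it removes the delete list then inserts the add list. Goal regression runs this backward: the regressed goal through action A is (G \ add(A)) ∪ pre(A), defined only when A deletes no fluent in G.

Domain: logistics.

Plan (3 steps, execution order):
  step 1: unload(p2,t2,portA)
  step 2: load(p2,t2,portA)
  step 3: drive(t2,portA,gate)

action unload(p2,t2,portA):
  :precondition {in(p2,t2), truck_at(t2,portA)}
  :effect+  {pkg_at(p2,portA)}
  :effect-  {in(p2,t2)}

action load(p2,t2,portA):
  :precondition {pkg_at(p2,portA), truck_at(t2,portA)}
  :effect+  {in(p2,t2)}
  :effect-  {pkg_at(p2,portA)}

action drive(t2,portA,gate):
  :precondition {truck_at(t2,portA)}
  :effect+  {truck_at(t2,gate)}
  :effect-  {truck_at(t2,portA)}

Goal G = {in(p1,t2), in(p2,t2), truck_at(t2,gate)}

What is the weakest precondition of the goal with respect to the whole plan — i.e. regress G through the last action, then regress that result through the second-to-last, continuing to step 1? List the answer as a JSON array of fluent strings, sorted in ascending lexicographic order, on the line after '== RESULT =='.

Regress step by step:
  through step 3 (drive(t2,portA,gate)): drop {truck_at(t2,gate)}, keep {in(p1,t2), in(p2,t2)}, require {truck_at(t2,portA)}
    → {in(p1,t2), in(p2,t2), truck_at(t2,portA)}
  through step 2 (load(p2,t2,portA)): drop {in(p2,t2)}, keep {in(p1,t2), truck_at(t2,portA)}, require {pkg_at(p2,portA), truck_at(t2,portA)}
    → {in(p1,t2), pkg_at(p2,portA), truck_at(t2,portA)}
  through step 1 (unload(p2,t2,portA)): drop {pkg_at(p2,portA)}, keep {in(p1,t2), truck_at(t2,portA)}, require {in(p2,t2), truck_at(t2,portA)}
    → {in(p1,t2), in(p2,t2), truck_at(t2,portA)}

== RESULT ==
["in(p1,t2)", "in(p2,t2)", "truck_at(t2,portA)"]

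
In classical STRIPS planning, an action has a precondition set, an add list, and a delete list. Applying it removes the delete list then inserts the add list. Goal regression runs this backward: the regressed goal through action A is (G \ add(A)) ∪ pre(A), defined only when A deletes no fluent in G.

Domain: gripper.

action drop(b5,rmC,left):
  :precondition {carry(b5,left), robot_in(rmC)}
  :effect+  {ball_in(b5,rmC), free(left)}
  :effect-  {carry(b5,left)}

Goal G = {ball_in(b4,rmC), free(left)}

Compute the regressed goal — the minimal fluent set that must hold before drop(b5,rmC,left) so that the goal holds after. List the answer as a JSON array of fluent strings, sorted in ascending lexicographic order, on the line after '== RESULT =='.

Compute (G \ add) ∪ pre:
  G ∩ del = {}  (empty — regression defined)
  G \ add = {ball_in(b4,rmC), free(left)} \ {ball_in(b5,rmC), free(left)} = {ball_in(b4,rmC)}
  ∪ pre   = {ball_in(b4,rmC)} ∪ {carry(b5,left), robot_in(rmC)}
          = {ball_in(b4,rmC), carry(b5,left), robot_in(rmC)}

== RESULT ==
["ball_in(b4,rmC)", "carry(b5,left)", "robot_in(rmC)"]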